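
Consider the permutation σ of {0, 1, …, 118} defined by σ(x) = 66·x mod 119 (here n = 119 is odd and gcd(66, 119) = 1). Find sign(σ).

Start at x=81: 81 → 110 → 1 → 66 → 72 → 111 → 67 → … (one orbit).
8 cycles of lengths [24, 24, 24, 24, 8, 8, 6, 1].
sign(π) = (−1)^{n − #cycles} = (−1)^{119−8} = (−1)^111 = -1.

-1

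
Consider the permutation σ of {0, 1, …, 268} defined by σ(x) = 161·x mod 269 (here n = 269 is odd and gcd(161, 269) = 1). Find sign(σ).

Trace 218: π^k(218) = [218, 128, 164, 42, 37, 39, 92] for k=0..6.
2 cycles of lengths [268, 1].
With 2 cycles on 269 points, sign = (−1)^{269−2} = -1.

-1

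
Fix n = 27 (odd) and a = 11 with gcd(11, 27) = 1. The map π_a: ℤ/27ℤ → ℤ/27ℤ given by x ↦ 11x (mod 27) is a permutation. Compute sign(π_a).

Start at x=25: 25 → 5 → 1 → 11 → 13 → 8 → 7 → … (one orbit).
Cycle lengths of π_11 on ℤ/27ℤ: [18, 6, 2, 1]; 4 cycles in total.
n − c = 27 − 4 = 23; sign = (−1)^23 = -1.
(11|27)_J = -1 (Zolotarev's lemma cross-check).

-1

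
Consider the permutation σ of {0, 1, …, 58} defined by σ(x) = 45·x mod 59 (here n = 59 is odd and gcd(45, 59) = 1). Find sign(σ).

+1

Start at x=9: 9 → 51 → 53 → 25 → 4 → 3 → 17 → … (one orbit).
Cycle type of π: 29×2 + 1; total 3 cycles.
Σ(ℓ_i−1) = 59−3 = 56; sign = (−1)^56 = +1.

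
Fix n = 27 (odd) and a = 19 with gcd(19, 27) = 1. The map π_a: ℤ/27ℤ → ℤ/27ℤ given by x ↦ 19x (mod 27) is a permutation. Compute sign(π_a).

Start at x=10: 10 → 1 → 19 → 10 (one orbit).
Cycle lengths of π_19 on ℤ/27ℤ: [3, 3, 3, 3, 3, 3, 1, 1, 1, 1, 1, 1, 1, 1, 1]; 15 cycles in total.
15 cycles on 27: each ℓ→(−1)^(ℓ−1), product (−1)^12 = +1.

+1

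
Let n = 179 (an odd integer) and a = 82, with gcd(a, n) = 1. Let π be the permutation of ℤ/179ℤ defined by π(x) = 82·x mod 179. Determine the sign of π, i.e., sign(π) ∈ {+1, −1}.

+1

Start at x=19: 19 → 126 → 129 → 17 → 141 → 106 → 100 → … (one orbit).
π_82 has 3 disjoint cycles with lengths [89, 89, 1] on {0,…,178}.
With 3 cycles on 179 points, sign = (−1)^{179−3} = +1.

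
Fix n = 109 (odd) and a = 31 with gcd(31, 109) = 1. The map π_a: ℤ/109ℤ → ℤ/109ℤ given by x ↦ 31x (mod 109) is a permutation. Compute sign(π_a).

Start at x=3: 3 → 93 → 49 → 102 → 1 → 31 → 89 → … (one orbit).
3 cycles of lengths [54, 54, 1].
Σ(ℓ_i−1) = 109−3 = 106; sign = (−1)^106 = +1.

+1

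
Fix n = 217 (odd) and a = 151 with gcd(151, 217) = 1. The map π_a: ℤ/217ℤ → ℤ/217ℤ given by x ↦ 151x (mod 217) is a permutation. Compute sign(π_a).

Orbit of 23 under x↦151x: [23, 1, 151, 16, 29, 39, 30]… (length divides ord_217(151)).
π_151 has 12 disjoint cycles with lengths [30, 30, 30, 30, 30, 30, 10, 10, 10, 3, 3, 1] on {0,…,216}.
12 cycles on 217: each ℓ→(−1)^(ℓ−1), product (−1)^205 = -1.
Via Zolotarev, sign(π_{151}) = (151|217) = -1.

-1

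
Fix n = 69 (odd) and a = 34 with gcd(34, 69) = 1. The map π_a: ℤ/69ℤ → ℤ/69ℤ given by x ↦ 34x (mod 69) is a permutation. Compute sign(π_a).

-1

Orbit of 64 under x↦34x: [64, 37, 16, 61, 4, 67, 1]… (length divides ord_69(34)).
The orbit structure of x ↦ 34x mod 69: 6 orbits of sizes [22, 22, 22, 1, 1, 1].
With 6 cycles on 69 points, sign = (−1)^{69−6} = -1.
Via Zolotarev, sign(π_{34}) = (34|69) = -1.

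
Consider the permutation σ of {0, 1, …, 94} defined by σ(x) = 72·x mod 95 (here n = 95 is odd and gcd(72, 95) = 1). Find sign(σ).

+1

Start at x=74: 74 → 8 → 6 → 52 → 39 → 53 → 16 → … (one orbit).
The orbit structure of x ↦ 72x mod 95: 5 orbits of sizes [36, 36, 18, 4, 1].
With 5 cycles on 95 points, sign = (−1)^{95−5} = +1.
The Jacobi symbol (72|95) = +1 (Zolotarev) agrees.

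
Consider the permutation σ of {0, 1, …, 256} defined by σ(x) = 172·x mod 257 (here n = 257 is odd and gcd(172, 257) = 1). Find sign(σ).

Trace 6: π^k(6) = [6, 4, 174, 116, 163, 23, 101] for k=0..6.
π_172 has 2 disjoint cycles with lengths [256, 1] on {0,…,256}.
257 − 2 = 255 transpositions; sign(π) = (−1)^255 = -1.
The Jacobi symbol (172|257) = -1 (Zolotarev) agrees.

-1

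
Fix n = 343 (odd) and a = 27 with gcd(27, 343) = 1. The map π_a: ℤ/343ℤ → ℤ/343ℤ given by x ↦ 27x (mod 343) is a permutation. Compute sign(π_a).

-1

Trace 337: π^k(337) = [337, 181, 85, 237, 225, 244, 71] for k=0..6.
The orbit structure of x ↦ 27x mod 343: 10 orbits of sizes [98, 98, 98, 14, 14, 14, 2, 2, 2, 1].
10 cycles on 343: each ℓ→(−1)^(ℓ−1), product (−1)^333 = -1.
Zolotarev: (27|343) = -1, matching the cycle-count sign.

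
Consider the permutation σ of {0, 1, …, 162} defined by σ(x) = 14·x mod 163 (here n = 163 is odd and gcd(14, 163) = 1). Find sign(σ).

Orbit of 47 under x↦14x: [47, 6, 84, 35, 1, 14, 33]… (length divides ord_163(14)).
The orbit structure of x ↦ 14x mod 163: 3 orbits of sizes [81, 81, 1].
sign(π) = (−1)^{n − #cycles} = (−1)^{163−3} = (−1)^160 = +1.
Via Zolotarev, sign(π_{14}) = (14|163) = +1.

+1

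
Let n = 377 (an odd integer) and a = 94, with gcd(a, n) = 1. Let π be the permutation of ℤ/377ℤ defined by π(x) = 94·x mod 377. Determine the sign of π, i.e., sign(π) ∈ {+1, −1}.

Start at x=107: 107 → 256 → 313 → 16 → 373 → 1 → 94 → … (one orbit).
Cycle type of π: 21×16 + 7×4 + 3×4 + 1; total 25 cycles.
With 25 cycles on 377 points, sign = (−1)^{377−25} = +1.
Via Zolotarev, sign(π_{94}) = (94|377) = +1.

+1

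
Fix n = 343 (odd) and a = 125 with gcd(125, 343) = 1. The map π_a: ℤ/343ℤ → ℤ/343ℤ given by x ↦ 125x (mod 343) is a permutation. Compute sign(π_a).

-1

Start at x=216: 216 → 246 → 223 → 92 → 181 → 330 → 90 → … (one orbit).
10 cycles of lengths [98, 98, 98, 14, 14, 14, 2, 2, 2, 1].
Σ(ℓ_i−1) = 343−10 = 333; sign = (−1)^333 = -1.
Via Zolotarev, sign(π_{125}) = (125|343) = -1.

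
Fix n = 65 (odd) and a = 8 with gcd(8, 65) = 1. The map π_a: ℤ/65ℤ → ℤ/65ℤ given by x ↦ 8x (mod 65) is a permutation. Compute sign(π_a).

+1

Orbit of 57 under x↦8x: [57, 1, 8, 64]… (length divides ord_65(8)).
The orbit structure of x ↦ 8x mod 65: 17 orbits of sizes [4, 4, 4, 4, 4, 4, 4, 4, 4, 4, 4, 4, 4, 4, 4, 4, 1].
sign(π) = (−1)^{n − #cycles} = (−1)^{65−17} = (−1)^48 = +1.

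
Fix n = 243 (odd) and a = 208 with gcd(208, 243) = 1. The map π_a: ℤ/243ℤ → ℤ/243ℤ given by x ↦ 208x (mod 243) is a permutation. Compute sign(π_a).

+1

Orbit of 46 under x↦208x: [46, 91, 217, 181, 226, 109, 73]… (length divides ord_243(208)).
π_208 has 27 disjoint cycles with lengths [27, 27, 27, 27, 27, 27, 9, 9, 9, 9, 9, 9, 3, 3, 3, 3, 3, 3, 1, 1, 1, 1, 1, 1, 1, 1, 1] on {0,…,242}.
243 − 27 = 216 transpositions; sign(π) = (−1)^216 = +1.
Via Zolotarev, sign(π_{208}) = (208|243) = +1.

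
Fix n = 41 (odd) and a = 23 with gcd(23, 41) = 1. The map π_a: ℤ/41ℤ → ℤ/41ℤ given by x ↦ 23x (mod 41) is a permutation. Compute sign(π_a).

+1

Orbit of 16 under x↦23x: [16, 40, 18, 4, 10, 25, 1]… (length divides ord_41(23)).
The orbit structure of x ↦ 23x mod 41: 5 orbits of sizes [10, 10, 10, 10, 1].
sign(π) = (−1)^{n − #cycles} = (−1)^{41−5} = (−1)^36 = +1.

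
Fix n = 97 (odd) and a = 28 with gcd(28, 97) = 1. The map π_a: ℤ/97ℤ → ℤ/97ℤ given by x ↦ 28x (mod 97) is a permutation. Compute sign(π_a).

Start at x=50: 50 → 42 → 12 → 45 → 96 → 69 → 89 → … (one orbit).
Decompose π into cycles: lengths [32, 32, 32, 1] (4 cycles, including the fixed point 0).
n − c = 97 − 4 = 93; sign = (−1)^93 = -1.
Check: (28/97) = -1 by Zolotarev.

-1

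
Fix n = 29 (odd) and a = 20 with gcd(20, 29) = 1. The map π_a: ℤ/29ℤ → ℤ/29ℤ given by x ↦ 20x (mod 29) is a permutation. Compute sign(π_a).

Start at x=20: 20 → 23 → 25 → 7 → 24 → 16 → 1 → 20 (one orbit).
The orbit structure of x ↦ 20x mod 29: 5 orbits of sizes [7, 7, 7, 7, 1].
n − c = 29 − 5 = 24; sign = (−1)^24 = +1.
Zolotarev: (20|29) = +1, matching the cycle-count sign.

+1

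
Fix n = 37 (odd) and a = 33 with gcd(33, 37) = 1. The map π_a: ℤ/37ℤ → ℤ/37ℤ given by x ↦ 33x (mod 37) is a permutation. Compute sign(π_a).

Orbit of 9 under x↦33x: [9, 1, 33, 16, 10, 34, 12]… (length divides ord_37(33)).
Decompose π into cycles: lengths [9, 9, 9, 9, 1] (5 cycles, including the fixed point 0).
sign(π) = (−1)^{n − #cycles} = (−1)^{37−5} = (−1)^32 = +1.
Check: (33/37) = +1 by Zolotarev.

+1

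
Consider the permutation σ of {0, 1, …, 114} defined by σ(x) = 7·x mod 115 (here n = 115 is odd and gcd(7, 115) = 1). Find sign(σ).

Trace 38: π^k(38) = [38, 36, 22, 39, 43, 71, 37] for k=0..6.
Cycle type of π: 44×2 + 22 + 4 + 1; total 5 cycles.
5 cycles on 115: each ℓ→(−1)^(ℓ−1), product (−1)^110 = +1.
The Jacobi symbol (7|115) = +1 (Zolotarev) agrees.

+1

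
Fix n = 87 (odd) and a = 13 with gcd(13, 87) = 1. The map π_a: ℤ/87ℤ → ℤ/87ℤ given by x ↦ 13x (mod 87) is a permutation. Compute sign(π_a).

Start at x=49: 49 → 28 → 16 → 34 → 7 → 4 → 52 → … (one orbit).
The orbit structure of x ↦ 13x mod 87: 9 orbits of sizes [14, 14, 14, 14, 14, 14, 1, 1, 1].
Σ(ℓ_i−1) = 87−9 = 78; sign = (−1)^78 = +1.

+1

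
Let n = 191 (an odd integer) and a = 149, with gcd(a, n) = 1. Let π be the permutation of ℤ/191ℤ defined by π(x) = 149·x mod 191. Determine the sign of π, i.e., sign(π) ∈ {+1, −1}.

Start at x=8: 8 → 46 → 169 → 160 → 156 → 133 → 144 → … (one orbit).
The orbit structure of x ↦ 149x mod 191: 3 orbits of sizes [95, 95, 1].
n − c = 191 − 3 = 188; sign = (−1)^188 = +1.
The Jacobi symbol (149|191) = +1 (Zolotarev) agrees.

+1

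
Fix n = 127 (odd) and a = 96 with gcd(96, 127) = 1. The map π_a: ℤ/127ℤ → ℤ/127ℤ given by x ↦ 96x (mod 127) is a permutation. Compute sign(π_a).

-1

Trace 88: π^k(88) = [88, 66, 113, 53, 8, 6, 68] for k=0..6.
Decompose π into cycles: lengths [126, 1] (2 cycles, including the fixed point 0).
2 cycles on 127: each ℓ→(−1)^(ℓ−1), product (−1)^125 = -1.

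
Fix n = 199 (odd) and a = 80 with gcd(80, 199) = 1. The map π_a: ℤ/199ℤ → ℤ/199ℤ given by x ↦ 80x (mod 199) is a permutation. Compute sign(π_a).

Trace 180: π^k(180) = [180, 72, 188, 115, 46, 98, 79] for k=0..6.
π_80 has 3 disjoint cycles with lengths [99, 99, 1] on {0,…,198}.
sign(π) = (−1)^{n − #cycles} = (−1)^{199−3} = (−1)^196 = +1.

+1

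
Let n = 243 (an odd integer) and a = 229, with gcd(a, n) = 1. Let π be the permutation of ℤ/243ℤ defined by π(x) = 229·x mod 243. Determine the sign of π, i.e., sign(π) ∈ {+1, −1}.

+1

Start at x=238: 238 → 70 → 235 → 112 → 133 → 82 → 67 → … (one orbit).
Decompose π into cycles: lengths [81, 81, 27, 27, 9, 9, 3, 3, 1, 1, 1] (11 cycles, including the fixed point 0).
Σ(ℓ_i−1) = 243−11 = 232; sign = (−1)^232 = +1.
The Jacobi symbol (229|243) = +1 (Zolotarev) agrees.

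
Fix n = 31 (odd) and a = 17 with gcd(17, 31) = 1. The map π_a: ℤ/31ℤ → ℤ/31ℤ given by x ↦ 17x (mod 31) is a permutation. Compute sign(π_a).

-1

Trace 5: π^k(5) = [5, 23, 19, 13, 4, 6, 9] for k=0..6.
Decompose π into cycles: lengths [30, 1] (2 cycles, including the fixed point 0).
Σ(ℓ_i−1) = 31−2 = 29; sign = (−1)^29 = -1.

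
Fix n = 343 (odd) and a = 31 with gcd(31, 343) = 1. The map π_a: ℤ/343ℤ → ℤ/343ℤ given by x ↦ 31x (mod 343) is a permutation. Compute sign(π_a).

Start at x=19: 19 → 246 → 80 → 79 → 48 → 116 → 166 → … (one orbit).
The orbit structure of x ↦ 31x mod 343: 16 orbits of sizes [42, 42, 42, 42, 42, 42, 42, 6, 6, 6, 6, 6, 6, 6, 6, 1].
16 cycles on 343: each ℓ→(−1)^(ℓ−1), product (−1)^327 = -1.
Via Zolotarev, sign(π_{31}) = (31|343) = -1.

-1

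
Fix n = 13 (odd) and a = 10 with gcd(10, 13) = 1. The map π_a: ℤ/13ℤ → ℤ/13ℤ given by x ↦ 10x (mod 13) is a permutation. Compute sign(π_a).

+1

Start at x=10: 10 → 9 → 12 → 3 → 4 → 1 → 10 (one orbit).
3 cycles of lengths [6, 6, 1].
sign(π) = (−1)^{n − #cycles} = (−1)^{13−3} = (−1)^10 = +1.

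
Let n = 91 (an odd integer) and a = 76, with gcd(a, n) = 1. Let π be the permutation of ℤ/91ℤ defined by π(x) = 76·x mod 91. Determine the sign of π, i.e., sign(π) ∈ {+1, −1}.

+1

Start at x=64: 64 → 41 → 22 → 34 → 36 → 6 → 1 → … (one orbit).
The orbit structure of x ↦ 76x mod 91: 11 orbits of sizes [12, 12, 12, 12, 12, 12, 12, 2, 2, 2, 1].
n − c = 91 − 11 = 80; sign = (−1)^80 = +1.
Check: (76/91) = +1 by Zolotarev.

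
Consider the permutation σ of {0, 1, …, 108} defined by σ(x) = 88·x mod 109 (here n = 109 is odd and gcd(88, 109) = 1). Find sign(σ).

+1

Trace 34: π^k(34) = [34, 49, 61, 27, 87, 26, 108] for k=0..6.
The orbit structure of x ↦ 88x mod 109: 3 orbits of sizes [54, 54, 1].
n − c = 109 − 3 = 106; sign = (−1)^106 = +1.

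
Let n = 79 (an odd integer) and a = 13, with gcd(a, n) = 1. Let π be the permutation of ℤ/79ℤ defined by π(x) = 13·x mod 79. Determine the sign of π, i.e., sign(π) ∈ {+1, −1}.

+1

Trace 5: π^k(5) = [5, 65, 55, 4, 52, 44, 19] for k=0..6.
3 cycles of lengths [39, 39, 1].
79 − 3 = 76 transpositions; sign(π) = (−1)^76 = +1.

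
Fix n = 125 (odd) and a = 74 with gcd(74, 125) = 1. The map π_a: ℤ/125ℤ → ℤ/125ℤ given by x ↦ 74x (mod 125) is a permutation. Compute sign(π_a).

+1

Trace 101: π^k(101) = [101, 99, 76, 124, 51, 24, 26] for k=0..6.
Cycle lengths of π_74 on ℤ/125ℤ: [10, 10, 10, 10, 10, 10, 10, 10, 10, 10, 2, 2, 2, 2, 2, 2, 2, 2, 2, 2, 2, 2, 1]; 23 cycles in total.
sign(π) = (−1)^{n − #cycles} = (−1)^{125−23} = (−1)^102 = +1.
Check: (74/125) = +1 by Zolotarev.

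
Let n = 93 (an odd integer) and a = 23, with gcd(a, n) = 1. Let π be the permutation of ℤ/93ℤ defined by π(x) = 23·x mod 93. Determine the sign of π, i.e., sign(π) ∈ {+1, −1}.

Trace 70: π^k(70) = [70, 29, 16, 89, 1, 23, 64] for k=0..6.
11 cycles of lengths [10, 10, 10, 10, 10, 10, 10, 10, 10, 2, 1].
With 11 cycles on 93 points, sign = (−1)^{93−11} = +1.

+1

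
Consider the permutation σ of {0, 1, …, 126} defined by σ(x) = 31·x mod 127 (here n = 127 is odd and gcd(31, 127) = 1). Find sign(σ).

+1

Orbit of 18 under x↦31x: [18, 50, 26, 44, 94, 120, 37]… (length divides ord_127(31)).
3 cycles of lengths [63, 63, 1].
n − c = 127 − 3 = 124; sign = (−1)^124 = +1.
(31|127)_J = +1 (Zolotarev's lemma cross-check).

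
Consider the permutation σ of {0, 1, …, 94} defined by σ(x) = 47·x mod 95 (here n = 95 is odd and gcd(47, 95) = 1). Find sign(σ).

-1

Trace 24: π^k(24) = [24, 83, 6, 92, 49, 23, 36] for k=0..6.
The orbit structure of x ↦ 47x mod 95: 6 orbits of sizes [36, 36, 9, 9, 4, 1].
sign(π) = (−1)^{n − #cycles} = (−1)^{95−6} = (−1)^89 = -1.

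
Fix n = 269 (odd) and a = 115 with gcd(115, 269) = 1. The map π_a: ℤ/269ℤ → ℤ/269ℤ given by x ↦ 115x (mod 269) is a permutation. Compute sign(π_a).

Trace 239: π^k(239) = [239, 47, 25, 185, 24, 70, 249] for k=0..6.
π_115 has 5 disjoint cycles with lengths [67, 67, 67, 67, 1] on {0,…,268}.
5 cycles on 269: each ℓ→(−1)^(ℓ−1), product (−1)^264 = +1.
Via Zolotarev, sign(π_{115}) = (115|269) = +1.

+1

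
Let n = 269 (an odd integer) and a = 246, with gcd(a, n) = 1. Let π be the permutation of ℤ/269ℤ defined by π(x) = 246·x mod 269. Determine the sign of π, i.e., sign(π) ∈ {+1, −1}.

Orbit of 154 under x↦246x: [154, 224, 228, 136, 100, 121, 176]… (length divides ord_269(246)).
Cycle type of π: 134×2 + 1; total 3 cycles.
With 3 cycles on 269 points, sign = (−1)^{269−3} = +1.
Zolotarev: (246|269) = +1, matching the cycle-count sign.

+1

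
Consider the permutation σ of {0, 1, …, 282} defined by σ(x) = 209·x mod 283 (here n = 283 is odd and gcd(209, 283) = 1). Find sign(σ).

-1

Start at x=7: 7 → 48 → 127 → 224 → 121 → 102 → 93 → … (one orbit).
Decompose π into cycles: lengths [282, 1] (2 cycles, including the fixed point 0).
283 − 2 = 281 transpositions; sign(π) = (−1)^281 = -1.
Check: (209/283) = -1 by Zolotarev.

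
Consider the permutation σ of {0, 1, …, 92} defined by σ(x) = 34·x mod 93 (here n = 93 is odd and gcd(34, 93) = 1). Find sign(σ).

-1

Trace 58: π^k(58) = [58, 19, 88, 16, 79, 82, 91] for k=0..6.
Cycle type of π: 30×3 + 1×3; total 6 cycles.
n − c = 93 − 6 = 87; sign = (−1)^87 = -1.
Check: (34/93) = -1 by Zolotarev.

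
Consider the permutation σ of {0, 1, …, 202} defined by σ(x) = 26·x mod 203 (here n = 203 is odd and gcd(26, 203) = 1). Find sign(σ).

Orbit of 171 under x↦26x: [171, 183, 89, 81, 76, 149, 17]… (length divides ord_203(26)).
The orbit structure of x ↦ 26x mod 203: 5 orbits of sizes [84, 84, 28, 6, 1].
203 − 5 = 198 transpositions; sign(π) = (−1)^198 = +1.

+1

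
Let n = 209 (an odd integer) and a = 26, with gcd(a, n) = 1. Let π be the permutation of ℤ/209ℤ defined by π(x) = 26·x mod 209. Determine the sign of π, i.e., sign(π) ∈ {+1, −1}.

Start at x=163: 163 → 58 → 45 → 125 → 115 → 64 → 201 → … (one orbit).
π_26 has 21 disjoint cycles with lengths [15, 15, 15, 15, 15, 15, 15, 15, 15, 15, 15, 15, 5, 5, 3, 3, 3, 3, 3, 3, 1] on {0,…,208}.
n − c = 209 − 21 = 188; sign = (−1)^188 = +1.

+1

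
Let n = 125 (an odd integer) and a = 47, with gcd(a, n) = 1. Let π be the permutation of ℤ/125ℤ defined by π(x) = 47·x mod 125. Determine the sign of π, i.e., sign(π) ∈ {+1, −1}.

-1

Start at x=33: 33 → 51 → 22 → 34 → 98 → 106 → 107 → … (one orbit).
π_47 has 4 disjoint cycles with lengths [100, 20, 4, 1] on {0,…,124}.
n − c = 125 − 4 = 121; sign = (−1)^121 = -1.
The Jacobi symbol (47|125) = -1 (Zolotarev) agrees.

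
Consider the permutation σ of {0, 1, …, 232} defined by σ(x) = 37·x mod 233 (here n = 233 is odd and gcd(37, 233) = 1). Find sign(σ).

Trace 135: π^k(135) = [135, 102, 46, 71, 64, 38, 8] for k=0..6.
9 cycles of lengths [29, 29, 29, 29, 29, 29, 29, 29, 1].
With 9 cycles on 233 points, sign = (−1)^{233−9} = +1.
(37|233)_J = +1 (Zolotarev's lemma cross-check).

+1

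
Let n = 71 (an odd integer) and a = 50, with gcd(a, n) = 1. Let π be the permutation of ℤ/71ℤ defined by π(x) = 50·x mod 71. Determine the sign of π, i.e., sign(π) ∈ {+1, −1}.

+1

Trace 3: π^k(3) = [3, 8, 45, 49, 36, 25, 43] for k=0..6.
The orbit structure of x ↦ 50x mod 71: 3 orbits of sizes [35, 35, 1].
3 cycles on 71: each ℓ→(−1)^(ℓ−1), product (−1)^68 = +1.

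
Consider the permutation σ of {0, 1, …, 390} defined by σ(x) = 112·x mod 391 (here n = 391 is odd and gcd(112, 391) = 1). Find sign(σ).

+1

Orbit of 224 under x↦112x: [224, 64, 130, 93, 250, 239, 180]… (length divides ord_391(112)).
Cycle lengths of π_112 on ℤ/391ℤ: [176, 176, 22, 16, 1]; 5 cycles in total.
n − c = 391 − 5 = 386; sign = (−1)^386 = +1.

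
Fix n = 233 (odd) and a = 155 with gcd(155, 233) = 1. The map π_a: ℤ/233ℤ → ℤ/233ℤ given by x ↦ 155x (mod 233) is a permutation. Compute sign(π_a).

-1

Trace 11: π^k(11) = [11, 74, 53, 60, 213, 162, 179] for k=0..6.
π_155 has 2 disjoint cycles with lengths [232, 1] on {0,…,232}.
2 cycles on 233: each ℓ→(−1)^(ℓ−1), product (−1)^231 = -1.
The Jacobi symbol (155|233) = -1 (Zolotarev) agrees.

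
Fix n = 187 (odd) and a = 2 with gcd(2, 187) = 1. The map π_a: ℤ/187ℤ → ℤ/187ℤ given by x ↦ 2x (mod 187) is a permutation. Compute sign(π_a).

-1

Orbit of 32 under x↦2x: [32, 64, 128, 69, 138, 89, 178]… (length divides ord_187(2)).
8 cycles of lengths [40, 40, 40, 40, 10, 8, 8, 1].
187 − 8 = 179 transpositions; sign(π) = (−1)^179 = -1.
Check: (2/187) = -1 by Zolotarev.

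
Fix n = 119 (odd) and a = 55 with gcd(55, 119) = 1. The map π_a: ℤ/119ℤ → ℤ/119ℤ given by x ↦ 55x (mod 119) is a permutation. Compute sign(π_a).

Orbit of 50 under x↦55x: [50, 13, 1, 55]… (length divides ord_119(55)).
Decompose π into cycles: lengths [4, 4, 4, 4, 4, 4, 4, 4, 4, 4, 4, 4, 4, 4, 4, 4, 4, 4, 4, 4, 4, 4, 4, 4, 4, 4, 4, 4, 2, 2, 2, 1] (32 cycles, including the fixed point 0).
With 32 cycles on 119 points, sign = (−1)^{119−32} = -1.
Via Zolotarev, sign(π_{55}) = (55|119) = -1.

-1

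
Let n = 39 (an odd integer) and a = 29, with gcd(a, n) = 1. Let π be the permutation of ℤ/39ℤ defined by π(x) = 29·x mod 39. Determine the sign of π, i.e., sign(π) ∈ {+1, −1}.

-1

Orbit of 1 under x↦29x: [1, 29, 22, 14, 16, 35]… (length divides ord_39(29)).
π_29 has 10 disjoint cycles with lengths [6, 6, 6, 6, 3, 3, 3, 3, 2, 1] on {0,…,38}.
10 cycles on 39: each ℓ→(−1)^(ℓ−1), product (−1)^29 = -1.
(29|39)_J = -1 (Zolotarev's lemma cross-check).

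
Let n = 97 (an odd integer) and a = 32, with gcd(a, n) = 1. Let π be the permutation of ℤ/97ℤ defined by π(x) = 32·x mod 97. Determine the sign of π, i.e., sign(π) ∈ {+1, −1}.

+1

Start at x=31: 31 → 22 → 25 → 24 → 89 → 35 → 53 → … (one orbit).
Cycle type of π: 48×2 + 1; total 3 cycles.
Σ(ℓ_i−1) = 97−3 = 94; sign = (−1)^94 = +1.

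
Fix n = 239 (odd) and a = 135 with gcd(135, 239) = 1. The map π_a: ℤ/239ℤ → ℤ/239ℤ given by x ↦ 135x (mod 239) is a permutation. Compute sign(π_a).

Start at x=216: 216 → 2 → 31 → 122 → 218 → 33 → 153 → … (one orbit).
π_135 has 3 disjoint cycles with lengths [119, 119, 1] on {0,…,238}.
sign(π) = (−1)^{n − #cycles} = (−1)^{239−3} = (−1)^236 = +1.
Via Zolotarev, sign(π_{135}) = (135|239) = +1.

+1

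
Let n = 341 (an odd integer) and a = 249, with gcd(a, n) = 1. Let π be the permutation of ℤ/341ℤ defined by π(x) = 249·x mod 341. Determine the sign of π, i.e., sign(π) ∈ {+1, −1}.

-1

Start at x=311: 311 → 32 → 125 → 94 → 218 → 63 → 1 → … (one orbit).
Decompose π into cycles: lengths [10, 10, 10, 10, 10, 10, 10, 10, 10, 10, 10, 10, 10, 10, 10, 10, 10, 10, 10, 10, 10, 10, 10, 10, 10, 10, 10, 10, 10, 10, 10, 1, 1, 1, 1, 1, 1, 1, 1, 1, 1, 1, 1, 1, 1, 1, 1, 1, 1, 1, 1, 1, 1, 1, 1, 1, 1, 1, 1, 1, 1, 1] (62 cycles, including the fixed point 0).
n − c = 341 − 62 = 279; sign = (−1)^279 = -1.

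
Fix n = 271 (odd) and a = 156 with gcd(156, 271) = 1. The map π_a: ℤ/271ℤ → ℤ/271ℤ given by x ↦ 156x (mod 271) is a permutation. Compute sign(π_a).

+1

Trace 25: π^k(25) = [25, 106, 5, 238, 1, 156, 217] for k=0..6.
Cycle type of π: 27×10 + 1; total 11 cycles.
sign(π) = (−1)^{n − #cycles} = (−1)^{271−11} = (−1)^260 = +1.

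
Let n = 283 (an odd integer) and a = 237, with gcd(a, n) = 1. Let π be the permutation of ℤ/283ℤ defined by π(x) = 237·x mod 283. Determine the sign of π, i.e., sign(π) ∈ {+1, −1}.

+1

Orbit of 195 under x↦237x: [195, 86, 6, 7, 244, 96, 112]… (length divides ord_283(237)).
The orbit structure of x ↦ 237x mod 283: 3 orbits of sizes [141, 141, 1].
3 cycles on 283: each ℓ→(−1)^(ℓ−1), product (−1)^280 = +1.
The Jacobi symbol (237|283) = +1 (Zolotarev) agrees.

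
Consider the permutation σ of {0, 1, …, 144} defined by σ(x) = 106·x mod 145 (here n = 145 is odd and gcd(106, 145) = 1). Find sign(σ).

Start at x=21: 21 → 51 → 41 → 141 → 11 → 6 → 56 → … (one orbit).
Decompose π into cycles: lengths [28, 28, 28, 28, 28, 1, 1, 1, 1, 1] (10 cycles, including the fixed point 0).
n − c = 145 − 10 = 135; sign = (−1)^135 = -1.
(106|145)_J = -1 (Zolotarev's lemma cross-check).

-1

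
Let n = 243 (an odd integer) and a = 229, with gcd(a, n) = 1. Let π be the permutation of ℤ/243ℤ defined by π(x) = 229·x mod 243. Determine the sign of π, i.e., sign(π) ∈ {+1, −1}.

+1

Orbit of 235 under x↦229x: [235, 112, 133, 82, 67, 34, 10]… (length divides ord_243(229)).
The orbit structure of x ↦ 229x mod 243: 11 orbits of sizes [81, 81, 27, 27, 9, 9, 3, 3, 1, 1, 1].
n − c = 243 − 11 = 232; sign = (−1)^232 = +1.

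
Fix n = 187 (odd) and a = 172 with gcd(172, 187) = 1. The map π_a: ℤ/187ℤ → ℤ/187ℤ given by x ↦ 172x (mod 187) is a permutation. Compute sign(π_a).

Trace 127: π^k(127) = [127, 152, 151, 166, 128, 137, 2] for k=0..6.
8 cycles of lengths [40, 40, 40, 40, 10, 8, 8, 1].
187 − 8 = 179 transpositions; sign(π) = (−1)^179 = -1.

-1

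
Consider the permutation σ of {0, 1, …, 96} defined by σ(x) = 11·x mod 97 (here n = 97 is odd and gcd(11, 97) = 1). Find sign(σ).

Orbit of 85 under x↦11x: [85, 62, 3, 33, 72, 16, 79]… (length divides ord_97(11)).
Cycle lengths of π_11 on ℤ/97ℤ: [48, 48, 1]; 3 cycles in total.
sign(π) = (−1)^{n − #cycles} = (−1)^{97−3} = (−1)^94 = +1.

+1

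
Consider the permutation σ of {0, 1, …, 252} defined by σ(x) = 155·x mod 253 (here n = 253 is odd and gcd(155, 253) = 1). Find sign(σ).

-1

Orbit of 100 under x↦155x: [100, 67, 12, 89, 133, 122, 188]… (length divides ord_253(155)).
22 cycles of lengths [22, 22, 22, 22, 22, 22, 22, 22, 22, 22, 22, 1, 1, 1, 1, 1, 1, 1, 1, 1, 1, 1].
253 − 22 = 231 transpositions; sign(π) = (−1)^231 = -1.
Zolotarev: (155|253) = -1, matching the cycle-count sign.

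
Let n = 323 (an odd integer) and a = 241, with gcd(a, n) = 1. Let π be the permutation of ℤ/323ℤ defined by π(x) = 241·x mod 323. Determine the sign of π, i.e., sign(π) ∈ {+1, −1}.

+1

Start at x=211: 211 → 140 → 148 → 138 → 312 → 256 → 3 → … (one orbit).
Cycle lengths of π_241 on ℤ/323ℤ: [144, 144, 18, 16, 1]; 5 cycles in total.
Σ(ℓ_i−1) = 323−5 = 318; sign = (−1)^318 = +1.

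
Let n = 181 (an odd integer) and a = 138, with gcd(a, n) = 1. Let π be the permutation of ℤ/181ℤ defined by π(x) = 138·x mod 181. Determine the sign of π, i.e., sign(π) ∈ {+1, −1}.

Orbit of 132 under x↦138x: [132, 116, 80, 180, 43, 142, 48]… (length divides ord_181(138)).
Cycle type of π: 18×10 + 1; total 11 cycles.
181 − 11 = 170 transpositions; sign(π) = (−1)^170 = +1.
(138|181)_J = +1 (Zolotarev's lemma cross-check).

+1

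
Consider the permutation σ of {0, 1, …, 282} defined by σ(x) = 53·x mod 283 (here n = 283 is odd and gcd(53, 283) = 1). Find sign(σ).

Start at x=2: 2 → 106 → 241 → 38 → 33 → 51 → 156 → … (one orbit).
Decompose π into cycles: lengths [94, 94, 94, 1] (4 cycles, including the fixed point 0).
4 cycles on 283: each ℓ→(−1)^(ℓ−1), product (−1)^279 = -1.

-1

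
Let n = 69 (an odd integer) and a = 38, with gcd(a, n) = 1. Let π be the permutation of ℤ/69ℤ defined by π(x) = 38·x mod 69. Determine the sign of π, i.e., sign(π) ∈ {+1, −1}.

Trace 5: π^k(5) = [5, 52, 44, 16, 56, 58, 65] for k=0..6.
5 cycles of lengths [22, 22, 22, 2, 1].
Σ(ℓ_i−1) = 69−5 = 64; sign = (−1)^64 = +1.
Check: (38/69) = +1 by Zolotarev.

+1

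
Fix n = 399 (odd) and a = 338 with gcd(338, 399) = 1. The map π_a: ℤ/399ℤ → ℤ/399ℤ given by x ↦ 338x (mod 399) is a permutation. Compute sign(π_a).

Orbit of 338 under x↦338x: [338, 130, 50, 142, 116, 106, 317]… (length divides ord_399(338)).
The orbit structure of x ↦ 338x mod 399: 27 orbits of sizes [18, 18, 18, 18, 18, 18, 18, 18, 18, 18, 18, 18, 18, 18, 18, 18, 18, 18, 18, 18, 18, 6, 6, 3, 3, 2, 1].
With 27 cycles on 399 points, sign = (−1)^{399−27} = +1.
(338|399)_J = +1 (Zolotarev's lemma cross-check).

+1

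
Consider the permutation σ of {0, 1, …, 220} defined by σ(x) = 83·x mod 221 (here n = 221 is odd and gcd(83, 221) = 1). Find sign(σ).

-1

Orbit of 118 under x↦83x: [118, 70, 64, 8, 1, 83, 38]… (length divides ord_221(83)).
The orbit structure of x ↦ 83x mod 221: 30 orbits of sizes [8, 8, 8, 8, 8, 8, 8, 8, 8, 8, 8, 8, 8, 8, 8, 8, 8, 8, 8, 8, 8, 8, 8, 8, 8, 8, 4, 4, 4, 1].
221 − 30 = 191 transpositions; sign(π) = (−1)^191 = -1.
(83|221)_J = -1 (Zolotarev's lemma cross-check).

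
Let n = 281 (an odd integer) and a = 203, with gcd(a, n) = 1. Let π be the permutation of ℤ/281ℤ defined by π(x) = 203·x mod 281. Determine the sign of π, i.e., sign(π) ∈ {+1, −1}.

+1

Start at x=242: 242 → 232 → 169 → 25 → 17 → 79 → 20 → … (one orbit).
π_203 has 3 disjoint cycles with lengths [140, 140, 1] on {0,…,280}.
n − c = 281 − 3 = 278; sign = (−1)^278 = +1.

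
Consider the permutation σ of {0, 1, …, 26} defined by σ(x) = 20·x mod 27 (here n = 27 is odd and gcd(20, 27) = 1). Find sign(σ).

Trace 5: π^k(5) = [5, 19, 2, 13, 17, 16, 23] for k=0..6.
4 cycles of lengths [18, 6, 2, 1].
n − c = 27 − 4 = 23; sign = (−1)^23 = -1.

-1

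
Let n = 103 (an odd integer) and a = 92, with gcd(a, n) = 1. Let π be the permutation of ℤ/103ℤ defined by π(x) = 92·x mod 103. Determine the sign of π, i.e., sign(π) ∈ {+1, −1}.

+1

Start at x=19: 19 → 100 → 33 → 49 → 79 → 58 → 83 → … (one orbit).
π_92 has 3 disjoint cycles with lengths [51, 51, 1] on {0,…,102}.
Σ(ℓ_i−1) = 103−3 = 100; sign = (−1)^100 = +1.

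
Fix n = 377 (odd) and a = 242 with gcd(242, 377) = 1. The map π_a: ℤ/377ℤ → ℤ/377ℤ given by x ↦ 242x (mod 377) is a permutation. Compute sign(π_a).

Orbit of 1 under x↦242x: [1, 242, 129, 304, 53, 8, 51]… (length divides ord_377(242)).
The orbit structure of x ↦ 242x mod 377: 17 orbits of sizes [28, 28, 28, 28, 28, 28, 28, 28, 28, 28, 28, 28, 28, 4, 4, 4, 1].
17 cycles on 377: each ℓ→(−1)^(ℓ−1), product (−1)^360 = +1.
(242|377)_J = +1 (Zolotarev's lemma cross-check).

+1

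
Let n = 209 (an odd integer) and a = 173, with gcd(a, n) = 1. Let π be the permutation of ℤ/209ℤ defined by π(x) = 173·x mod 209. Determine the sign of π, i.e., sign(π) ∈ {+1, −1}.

+1

Orbit of 205 under x↦173x: [205, 144, 41, 196, 50, 81, 10]… (length divides ord_209(173)).
The orbit structure of x ↦ 173x mod 209: 5 orbits of sizes [90, 90, 18, 10, 1].
sign(π) = (−1)^{n − #cycles} = (−1)^{209−5} = (−1)^204 = +1.
Zolotarev: (173|209) = +1, matching the cycle-count sign.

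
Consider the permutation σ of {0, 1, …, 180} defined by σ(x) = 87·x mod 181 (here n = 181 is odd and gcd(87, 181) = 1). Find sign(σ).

Orbit of 126 under x↦87x: [126, 102, 5, 73, 16, 125, 15]… (length divides ord_181(87)).
Decompose π into cycles: lengths [45, 45, 45, 45, 1] (5 cycles, including the fixed point 0).
sign(π) = (−1)^{n − #cycles} = (−1)^{181−5} = (−1)^176 = +1.
The Jacobi symbol (87|181) = +1 (Zolotarev) agrees.

+1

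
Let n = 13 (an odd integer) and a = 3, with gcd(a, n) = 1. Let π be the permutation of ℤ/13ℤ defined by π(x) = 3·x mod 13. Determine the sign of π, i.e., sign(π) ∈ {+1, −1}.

+1

Orbit of 3 under x↦3x: [3, 9, 1]… (length divides ord_13(3)).
Cycle type of π: 3×4 + 1; total 5 cycles.
sign(π) = (−1)^{n − #cycles} = (−1)^{13−5} = (−1)^8 = +1.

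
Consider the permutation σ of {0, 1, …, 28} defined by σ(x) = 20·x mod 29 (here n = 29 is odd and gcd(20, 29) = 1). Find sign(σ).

+1

Orbit of 1 under x↦20x: [1, 20, 23, 25, 7, 24, 16]… (length divides ord_29(20)).
The orbit structure of x ↦ 20x mod 29: 5 orbits of sizes [7, 7, 7, 7, 1].
5 cycles on 29: each ℓ→(−1)^(ℓ−1), product (−1)^24 = +1.
The Jacobi symbol (20|29) = +1 (Zolotarev) agrees.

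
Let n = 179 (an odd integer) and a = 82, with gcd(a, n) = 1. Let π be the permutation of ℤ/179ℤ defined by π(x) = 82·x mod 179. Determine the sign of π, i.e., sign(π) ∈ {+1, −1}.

+1

Start at x=47: 47 → 95 → 93 → 108 → 85 → 168 → 172 → … (one orbit).
Cycle type of π: 89×2 + 1; total 3 cycles.
Σ(ℓ_i−1) = 179−3 = 176; sign = (−1)^176 = +1.
Check: (82/179) = +1 by Zolotarev.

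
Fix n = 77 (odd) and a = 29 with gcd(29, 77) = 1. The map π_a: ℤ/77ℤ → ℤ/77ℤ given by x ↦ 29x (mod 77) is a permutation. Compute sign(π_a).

-1

Orbit of 15 under x↦29x: [15, 50, 64, 8, 1, 29, 71]… (length divides ord_77(29)).
π_29 has 14 disjoint cycles with lengths [10, 10, 10, 10, 10, 10, 10, 1, 1, 1, 1, 1, 1, 1] on {0,…,76}.
n − c = 77 − 14 = 63; sign = (−1)^63 = -1.
Zolotarev: (29|77) = -1, matching the cycle-count sign.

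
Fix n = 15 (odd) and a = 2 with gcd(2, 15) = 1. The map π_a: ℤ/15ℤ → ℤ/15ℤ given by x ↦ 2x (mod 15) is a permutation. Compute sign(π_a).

Orbit of 1 under x↦2x: [1, 2, 4, 8]… (length divides ord_15(2)).
5 cycles of lengths [4, 4, 4, 2, 1].
Σ(ℓ_i−1) = 15−5 = 10; sign = (−1)^10 = +1.
The Jacobi symbol (2|15) = +1 (Zolotarev) agrees.

+1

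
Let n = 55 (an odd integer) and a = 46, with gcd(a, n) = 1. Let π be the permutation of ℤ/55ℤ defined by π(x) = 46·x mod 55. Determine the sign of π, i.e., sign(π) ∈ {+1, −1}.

Trace 36: π^k(36) = [36, 6, 1, 46, 26, 41, 16] for k=0..6.
The orbit structure of x ↦ 46x mod 55: 10 orbits of sizes [10, 10, 10, 10, 10, 1, 1, 1, 1, 1].
sign(π) = (−1)^{n − #cycles} = (−1)^{55−10} = (−1)^45 = -1.

-1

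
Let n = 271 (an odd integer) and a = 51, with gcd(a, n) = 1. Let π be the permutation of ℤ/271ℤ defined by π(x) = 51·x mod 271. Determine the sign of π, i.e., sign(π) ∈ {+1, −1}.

-1

Orbit of 192 under x↦51x: [192, 36, 210, 141, 145, 78, 184]… (length divides ord_271(51)).
2 cycles of lengths [270, 1].
With 2 cycles on 271 points, sign = (−1)^{271−2} = -1.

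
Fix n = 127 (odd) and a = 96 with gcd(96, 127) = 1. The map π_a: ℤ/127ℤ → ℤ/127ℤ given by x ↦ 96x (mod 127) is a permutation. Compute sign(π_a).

-1

Trace 99: π^k(99) = [99, 106, 16, 12, 9, 102, 13] for k=0..6.
The orbit structure of x ↦ 96x mod 127: 2 orbits of sizes [126, 1].
sign(π) = (−1)^{n − #cycles} = (−1)^{127−2} = (−1)^125 = -1.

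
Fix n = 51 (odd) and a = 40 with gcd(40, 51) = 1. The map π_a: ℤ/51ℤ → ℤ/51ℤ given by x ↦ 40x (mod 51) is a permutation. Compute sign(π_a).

-1

Orbit of 46 under x↦40x: [46, 4, 7, 25, 31, 16, 28]… (length divides ord_51(40)).
Cycle lengths of π_40 on ℤ/51ℤ: [16, 16, 16, 1, 1, 1]; 6 cycles in total.
51 − 6 = 45 transpositions; sign(π) = (−1)^45 = -1.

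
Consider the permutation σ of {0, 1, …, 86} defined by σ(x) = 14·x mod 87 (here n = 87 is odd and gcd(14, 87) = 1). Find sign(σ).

Orbit of 77 under x↦14x: [77, 34, 41, 52, 32, 13, 8]… (length divides ord_87(14)).
Cycle lengths of π_14 on ℤ/87ℤ: [28, 28, 28, 2, 1]; 5 cycles in total.
87 − 5 = 82 transpositions; sign(π) = (−1)^82 = +1.

+1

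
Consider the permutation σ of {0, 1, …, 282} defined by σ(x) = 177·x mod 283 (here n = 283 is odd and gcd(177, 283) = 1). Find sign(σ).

Orbit of 250 under x↦177x: [250, 102, 225, 205, 61, 43, 253]… (length divides ord_283(177)).
Decompose π into cycles: lengths [94, 94, 94, 1] (4 cycles, including the fixed point 0).
Σ(ℓ_i−1) = 283−4 = 279; sign = (−1)^279 = -1.
(177|283)_J = -1 (Zolotarev's lemma cross-check).

-1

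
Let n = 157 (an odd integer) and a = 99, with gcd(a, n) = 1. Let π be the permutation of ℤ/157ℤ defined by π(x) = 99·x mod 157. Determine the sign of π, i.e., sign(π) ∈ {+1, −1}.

Trace 46: π^k(46) = [46, 1, 99, 67, 39, 93, 101] for k=0..6.
Cycle type of π: 13×12 + 1; total 13 cycles.
With 13 cycles on 157 points, sign = (−1)^{157−13} = +1.
Zolotarev: (99|157) = +1, matching the cycle-count sign.

+1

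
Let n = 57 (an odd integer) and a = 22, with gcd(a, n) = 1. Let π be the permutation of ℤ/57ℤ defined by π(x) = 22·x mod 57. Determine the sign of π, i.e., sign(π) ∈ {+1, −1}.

Trace 25: π^k(25) = [25, 37, 16, 10, 49, 52, 4] for k=0..6.
Decompose π into cycles: lengths [18, 18, 18, 1, 1, 1] (6 cycles, including the fixed point 0).
sign(π) = (−1)^{n − #cycles} = (−1)^{57−6} = (−1)^51 = -1.

-1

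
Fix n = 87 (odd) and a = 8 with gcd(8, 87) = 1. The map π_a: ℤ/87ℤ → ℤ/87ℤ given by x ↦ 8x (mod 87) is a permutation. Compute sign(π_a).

Orbit of 77 under x↦8x: [77, 7, 56, 13, 17, 49, 44]… (length divides ord_87(8)).
5 cycles of lengths [28, 28, 28, 2, 1].
sign(π) = (−1)^{n − #cycles} = (−1)^{87−5} = (−1)^82 = +1.

+1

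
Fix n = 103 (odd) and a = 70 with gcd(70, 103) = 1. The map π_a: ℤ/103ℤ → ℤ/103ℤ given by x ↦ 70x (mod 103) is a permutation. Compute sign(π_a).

Orbit of 70 under x↦70x: [70, 59, 10, 82, 75, 100, 99]… (length divides ord_103(70)).
Cycle lengths of π_70 on ℤ/103ℤ: [102, 1]; 2 cycles in total.
Σ(ℓ_i−1) = 103−2 = 101; sign = (−1)^101 = -1.

-1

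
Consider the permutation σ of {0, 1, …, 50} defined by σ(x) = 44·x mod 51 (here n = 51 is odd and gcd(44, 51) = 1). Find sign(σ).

+1

Start at x=4: 4 → 23 → 43 → 5 → 16 → 41 → 19 → … (one orbit).
The orbit structure of x ↦ 44x mod 51: 5 orbits of sizes [16, 16, 16, 2, 1].
Σ(ℓ_i−1) = 51−5 = 46; sign = (−1)^46 = +1.
(44|51)_J = +1 (Zolotarev's lemma cross-check).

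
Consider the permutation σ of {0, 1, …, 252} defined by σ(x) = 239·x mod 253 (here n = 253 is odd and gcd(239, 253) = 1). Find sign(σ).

Start at x=16: 16 → 29 → 100 → 118 → 119 → 105 → 48 → … (one orbit).
π_239 has 6 disjoint cycles with lengths [110, 110, 11, 11, 10, 1] on {0,…,252}.
6 cycles on 253: each ℓ→(−1)^(ℓ−1), product (−1)^247 = -1.
Zolotarev: (239|253) = -1, matching the cycle-count sign.

-1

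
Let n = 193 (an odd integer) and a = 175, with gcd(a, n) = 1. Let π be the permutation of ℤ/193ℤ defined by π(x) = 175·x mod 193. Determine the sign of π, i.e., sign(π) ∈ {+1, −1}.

Start at x=9: 9 → 31 → 21 → 8 → 49 → 83 → 50 → … (one orbit).
Cycle lengths of π_175 on ℤ/193ℤ: [96, 96, 1]; 3 cycles in total.
n − c = 193 − 3 = 190; sign = (−1)^190 = +1.
Via Zolotarev, sign(π_{175}) = (175|193) = +1.

+1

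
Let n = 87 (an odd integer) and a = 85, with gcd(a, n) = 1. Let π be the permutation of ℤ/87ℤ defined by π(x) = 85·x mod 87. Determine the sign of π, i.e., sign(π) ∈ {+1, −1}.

-1

Trace 61: π^k(61) = [61, 52, 70, 34, 19, 49, 76] for k=0..6.
Cycle lengths of π_85 on ℤ/87ℤ: [28, 28, 28, 1, 1, 1]; 6 cycles in total.
With 6 cycles on 87 points, sign = (−1)^{87−6} = -1.
Zolotarev: (85|87) = -1, matching the cycle-count sign.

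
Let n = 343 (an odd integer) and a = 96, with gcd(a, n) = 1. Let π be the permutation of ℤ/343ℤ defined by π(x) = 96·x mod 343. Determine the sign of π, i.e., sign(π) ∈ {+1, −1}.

Trace 153: π^k(153) = [153, 282, 318, 1, 96, 298, 139] for k=0..6.
π_96 has 4 disjoint cycles with lengths [294, 42, 6, 1] on {0,…,342}.
343 − 4 = 339 transpositions; sign(π) = (−1)^339 = -1.
Check: (96/343) = -1 by Zolotarev.

-1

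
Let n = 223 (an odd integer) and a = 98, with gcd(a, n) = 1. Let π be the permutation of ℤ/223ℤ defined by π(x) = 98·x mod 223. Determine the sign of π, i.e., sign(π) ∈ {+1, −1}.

Orbit of 33 under x↦98x: [33, 112, 49, 119, 66, 1, 98]… (length divides ord_223(98)).
7 cycles of lengths [37, 37, 37, 37, 37, 37, 1].
7 cycles on 223: each ℓ→(−1)^(ℓ−1), product (−1)^216 = +1.
The Jacobi symbol (98|223) = +1 (Zolotarev) agrees.

+1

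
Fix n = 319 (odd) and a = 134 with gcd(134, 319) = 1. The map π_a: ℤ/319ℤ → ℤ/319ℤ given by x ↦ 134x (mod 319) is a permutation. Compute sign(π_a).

Trace 256: π^k(256) = [256, 171, 265, 101, 136, 41, 71] for k=0..6.
Decompose π into cycles: lengths [140, 140, 28, 10, 1] (5 cycles, including the fixed point 0).
319 − 5 = 314 transpositions; sign(π) = (−1)^314 = +1.

+1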